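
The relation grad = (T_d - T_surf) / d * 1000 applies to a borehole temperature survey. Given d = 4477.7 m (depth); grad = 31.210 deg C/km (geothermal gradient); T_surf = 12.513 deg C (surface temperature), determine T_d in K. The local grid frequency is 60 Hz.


T_d = T_surf + grad * d / 1000
T_d = 12.513 + 31.210 * 4477.7 / 1000
T_d = 152.2620 deg C
Convert to K: 152.2620 + 273.15 = 425.41 K
T_d = 425.41 K


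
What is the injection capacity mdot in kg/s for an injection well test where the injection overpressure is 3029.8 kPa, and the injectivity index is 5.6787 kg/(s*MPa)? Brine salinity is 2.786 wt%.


mdot = II * dP / 1000
mdot = 5.6787 * 3029.8 / 1000
mdot = 17.205 kg/s


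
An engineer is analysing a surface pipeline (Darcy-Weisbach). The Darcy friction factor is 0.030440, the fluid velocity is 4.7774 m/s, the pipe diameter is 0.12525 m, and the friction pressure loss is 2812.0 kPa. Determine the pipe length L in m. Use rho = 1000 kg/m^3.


L = dP*1000*D / (f*rho*vel^2/2)
L = 2812.0*1000*0.12525 / (0.030440*1000*4.7774^2/2)
L = 1013.9 m


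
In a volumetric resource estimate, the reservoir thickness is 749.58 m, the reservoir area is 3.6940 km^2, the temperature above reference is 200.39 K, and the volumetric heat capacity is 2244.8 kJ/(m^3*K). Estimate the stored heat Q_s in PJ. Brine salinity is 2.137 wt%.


Step 1: Vr = A*1e6*hr = 3.694*1e6*749.58 = 2.768949e+09 m^3
Step 2: Q_s = Vr*rhoc*dT/1e12 = 2.768949e+09*2244.8*200.39/1e12 = 1245.6 PJ
Q_s = 1245.6 PJ


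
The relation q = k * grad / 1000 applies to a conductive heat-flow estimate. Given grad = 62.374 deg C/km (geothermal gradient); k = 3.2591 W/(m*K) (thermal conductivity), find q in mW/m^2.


q = k * grad / 1000
q = 3.2591 * 62.374 / 1000
q = 0.2032831 W/m^2
Convert: 0.2032831 W/m^2 * 1000.0 = 203.28 mW/m^2
q = 203.28 mW/m^2


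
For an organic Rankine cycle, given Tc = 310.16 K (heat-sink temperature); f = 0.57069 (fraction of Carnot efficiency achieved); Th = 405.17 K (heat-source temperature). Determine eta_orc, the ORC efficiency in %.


eta_orc = (1 - Tc/Th) * f * 100
eta_orc = (1 - 310.16/405.17) * 0.57069 * 100
eta_orc = 13.382 %


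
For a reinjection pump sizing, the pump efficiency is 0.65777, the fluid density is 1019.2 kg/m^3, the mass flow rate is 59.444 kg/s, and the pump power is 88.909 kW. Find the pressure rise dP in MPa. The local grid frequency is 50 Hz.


dP = P_pump * rho * eta / mdot
dP = 88.909 * 1019.2 * 0.65777 / 59.444
dP = 1002.700 kPa
Convert: 1002.700 kPa * 0.001 = 1.0027 MPa
dP = 1.0027 MPa


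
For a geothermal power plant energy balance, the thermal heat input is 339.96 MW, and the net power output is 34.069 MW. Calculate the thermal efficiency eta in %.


eta = W_net / Q_in * 100
eta = 34.069 / 339.96 * 100
eta = 10.021 %


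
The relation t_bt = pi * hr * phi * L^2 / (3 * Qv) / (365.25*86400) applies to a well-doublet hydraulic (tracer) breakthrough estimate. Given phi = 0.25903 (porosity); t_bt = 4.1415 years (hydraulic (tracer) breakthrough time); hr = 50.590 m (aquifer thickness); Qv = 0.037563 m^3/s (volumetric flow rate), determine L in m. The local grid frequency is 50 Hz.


L = sqrt(t_bt*365.25*86400*3*Qv / (pi*hr*phi))
L = sqrt(4.1415*365.25*86400*3*0.037563 / (pi*50.590*0.25903))
L = 598.12 m


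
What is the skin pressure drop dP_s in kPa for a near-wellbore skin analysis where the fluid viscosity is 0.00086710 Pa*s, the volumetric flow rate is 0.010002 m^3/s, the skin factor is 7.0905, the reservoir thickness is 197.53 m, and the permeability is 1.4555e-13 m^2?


dP_s = S * q * mu / (2*pi*k*hr) / 1000
dP_s = 7.0905 * 0.010002 * 0.00086710 / (2*pi*1.4555e-13*197.53) / 1000
dP_s = 340.41 kPa


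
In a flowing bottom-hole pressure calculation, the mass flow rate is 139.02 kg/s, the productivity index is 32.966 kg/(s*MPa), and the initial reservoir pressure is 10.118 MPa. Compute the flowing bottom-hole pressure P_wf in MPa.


P_wf = P_i - mdot / PI
P_wf = 10.118 - 139.02 / 32.966
P_wf = 5.9009 MPa


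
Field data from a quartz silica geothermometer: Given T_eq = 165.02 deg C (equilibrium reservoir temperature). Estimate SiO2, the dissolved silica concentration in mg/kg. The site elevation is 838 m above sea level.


SiO2 = 10^(5.19 - 1309/(T_eq + 273.15))
SiO2 = 10^(5.19 - 1309/(165.02 + 273.15))
SiO2 = 159.43 mg/kg


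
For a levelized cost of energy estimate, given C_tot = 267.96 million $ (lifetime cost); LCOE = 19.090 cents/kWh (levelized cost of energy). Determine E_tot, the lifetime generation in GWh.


E_tot = C_tot / LCOE * 100
E_tot = 267.96 / 19.090 * 100
E_tot = 1403.7 GWh


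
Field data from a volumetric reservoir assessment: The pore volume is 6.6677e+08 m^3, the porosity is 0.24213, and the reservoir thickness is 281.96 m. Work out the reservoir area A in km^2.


A = Vp / (1e6 * hr * phi)
A = 6.6677e+08 / (1e6 * 281.96 * 0.24213)
A = 9.7665 km^2


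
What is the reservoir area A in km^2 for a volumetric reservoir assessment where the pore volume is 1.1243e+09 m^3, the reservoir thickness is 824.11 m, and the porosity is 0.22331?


A = Vp / (1e6 * hr * phi)
A = 1.1243e+09 / (1e6 * 824.11 * 0.22331)
A = 6.1093 km^2


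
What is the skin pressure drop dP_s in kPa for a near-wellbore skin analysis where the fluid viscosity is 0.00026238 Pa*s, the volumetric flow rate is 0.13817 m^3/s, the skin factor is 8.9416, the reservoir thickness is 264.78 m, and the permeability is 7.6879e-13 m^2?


dP_s = S * q * mu / (2*pi*k*hr) / 1000
dP_s = 8.9416 * 0.13817 * 0.00026238 / (2*pi*7.6879e-13*264.78) / 1000
dP_s = 253.45 kPa


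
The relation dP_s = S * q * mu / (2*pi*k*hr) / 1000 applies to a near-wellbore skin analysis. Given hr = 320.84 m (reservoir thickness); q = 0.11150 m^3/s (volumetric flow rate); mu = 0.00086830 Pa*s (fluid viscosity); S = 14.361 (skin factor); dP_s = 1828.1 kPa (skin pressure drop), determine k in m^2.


k = S*q*mu / (2*pi*dP_s*1000*hr)
k = 14.361*0.11150*0.00086830 / (2*pi*1828.1*1000*320.84)
k = 3.7728e-13 m^2


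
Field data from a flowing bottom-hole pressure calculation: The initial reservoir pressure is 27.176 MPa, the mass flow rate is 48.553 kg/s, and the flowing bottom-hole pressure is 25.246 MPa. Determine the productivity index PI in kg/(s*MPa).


PI = mdot / (P_i - P_wf)
PI = 48.553 / (27.176 - 25.246)
PI = 25.157 kg/(s*MPa)


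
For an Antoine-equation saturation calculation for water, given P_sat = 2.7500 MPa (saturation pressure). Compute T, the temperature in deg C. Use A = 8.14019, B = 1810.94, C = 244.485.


T = B / (A - log10(P_sat * 760 / 0.101325)) - C
T = 1810.94 / (8.14019 - log10(2.7500 * 760 / 0.101325)) - 244.485
T = 228.87 deg C


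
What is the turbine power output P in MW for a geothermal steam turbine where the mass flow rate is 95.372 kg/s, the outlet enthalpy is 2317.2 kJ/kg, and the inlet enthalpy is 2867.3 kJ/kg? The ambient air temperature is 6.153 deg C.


P = mdot * (h_in - h_out) / 1000
P = 95.372 * (2867.3 - 2317.2) / 1000
P = 52.464 MW


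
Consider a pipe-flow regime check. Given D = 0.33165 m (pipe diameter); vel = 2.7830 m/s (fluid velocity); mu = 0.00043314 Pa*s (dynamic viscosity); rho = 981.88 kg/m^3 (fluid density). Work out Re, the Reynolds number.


Re = rho * vel * D / mu
Re = 981.88 * 2.7830 * 0.33165 / 0.00043314
Re = 2.0923e+06


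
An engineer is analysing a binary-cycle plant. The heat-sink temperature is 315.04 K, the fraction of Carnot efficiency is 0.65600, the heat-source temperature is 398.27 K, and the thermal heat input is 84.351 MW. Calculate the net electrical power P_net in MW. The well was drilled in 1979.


Step 1: eta = (1 - Tc/Th)*f = (1 - 315.04/398.27)*0.656 = 0.1370901
Step 2: P_net = eta * Q_in = 0.1370901 * 84.351 = 11.564 MW
P_net = 11.564 MW


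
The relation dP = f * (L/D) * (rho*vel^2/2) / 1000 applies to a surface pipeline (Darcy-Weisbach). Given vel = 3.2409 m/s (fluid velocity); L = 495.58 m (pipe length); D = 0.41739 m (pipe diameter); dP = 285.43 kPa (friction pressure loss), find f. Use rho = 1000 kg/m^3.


f = dP*1000 / ((L/D)*(rho*vel^2/2))
f = 285.43*1000 / ((495.58/0.41739)*(1000*3.2409^2/2))
f = 0.045775


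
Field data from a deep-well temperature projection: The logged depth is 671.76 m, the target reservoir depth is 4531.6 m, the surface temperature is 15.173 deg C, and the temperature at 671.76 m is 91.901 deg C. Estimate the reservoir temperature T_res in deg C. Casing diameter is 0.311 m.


Step 1: grad = (T_d1 - T_surf)/d1 * 1000 = (91.901 - 15.173)/671.76 * 1000 = 114.2194 deg C/km
Step 2: T_res = T_surf + grad*d2/1000 = 15.173 + 114.2194*4531.6/1000 = 532.77 deg C
T_res = 532.77 deg C


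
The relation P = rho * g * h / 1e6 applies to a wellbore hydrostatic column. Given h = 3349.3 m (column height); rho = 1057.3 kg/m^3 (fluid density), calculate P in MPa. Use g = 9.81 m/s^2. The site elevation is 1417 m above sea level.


P = rho * g * h / 1e6
P = 1057.3 * 9.81 * 3349.3 / 1e6
P = 34.739 MPa


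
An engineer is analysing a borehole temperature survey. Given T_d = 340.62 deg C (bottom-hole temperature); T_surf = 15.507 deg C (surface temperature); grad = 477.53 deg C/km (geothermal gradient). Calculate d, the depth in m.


d = (T_d - T_surf) / grad * 1000
d = (340.62 - 15.507) / 477.53 * 1000
d = 680.82 m


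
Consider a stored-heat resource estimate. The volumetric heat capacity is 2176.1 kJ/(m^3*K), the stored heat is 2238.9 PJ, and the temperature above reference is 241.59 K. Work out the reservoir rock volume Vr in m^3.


Vr = Q_s * 1e12 / (rhoc * dT)
Vr = 2238.9 * 1e12 / (2176.1 * 241.59)
Vr = 4.2587e+09 m^3


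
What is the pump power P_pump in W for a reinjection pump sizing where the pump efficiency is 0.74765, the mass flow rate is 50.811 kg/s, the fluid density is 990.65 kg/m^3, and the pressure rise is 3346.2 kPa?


P_pump = mdot * dP / (rho * eta)
P_pump = 50.811 * 3346.2 / (990.65 * 0.74765)
P_pump = 229.5573 kW
Convert: 229.5573 kW * 1000.0 = 2.2956e+05 W
P_pump = 2.2956e+05 W


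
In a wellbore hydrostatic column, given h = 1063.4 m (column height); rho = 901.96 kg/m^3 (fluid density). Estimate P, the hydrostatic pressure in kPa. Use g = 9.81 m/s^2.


P = rho * g * h / 1e6
P = 901.96 * 9.81 * 1063.4 / 1e6
P = 9.409205 MPa
Convert: 9.409205 MPa * 1000.0 = 9409.2 kPa
P = 9409.2 kPa


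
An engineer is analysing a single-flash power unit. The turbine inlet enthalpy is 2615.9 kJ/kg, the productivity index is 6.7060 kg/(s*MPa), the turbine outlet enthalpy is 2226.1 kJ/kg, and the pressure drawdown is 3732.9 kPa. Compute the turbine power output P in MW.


Step 1: mdot = PI * dP / 1000 = 6.706 * 3732.9 / 1000 = 25.03283 kg/s
Step 2: P = mdot*(h_in - h_out)/1000 = 25.03283*(2615.9 - 2226.1)/1000 = 9.7578 MW
P = 9.7578 MW


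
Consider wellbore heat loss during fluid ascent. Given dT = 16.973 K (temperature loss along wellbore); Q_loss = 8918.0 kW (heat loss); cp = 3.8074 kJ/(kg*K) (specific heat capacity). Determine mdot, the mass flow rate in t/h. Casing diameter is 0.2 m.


mdot = Q_loss / (cp * dT)
mdot = 8918.0 / (3.8074 * 16.973)
mdot = 138.0004 kg/s
Convert: 138.0004 kg/s * 3.6 = 496.80 t/h
mdot = 496.80 t/h


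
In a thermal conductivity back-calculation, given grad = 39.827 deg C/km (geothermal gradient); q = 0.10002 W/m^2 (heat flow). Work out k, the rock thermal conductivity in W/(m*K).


k = q / (grad / 1000)
k = 0.10002 / (39.827 / 1000)
k = 2.5114 W/(m*K)


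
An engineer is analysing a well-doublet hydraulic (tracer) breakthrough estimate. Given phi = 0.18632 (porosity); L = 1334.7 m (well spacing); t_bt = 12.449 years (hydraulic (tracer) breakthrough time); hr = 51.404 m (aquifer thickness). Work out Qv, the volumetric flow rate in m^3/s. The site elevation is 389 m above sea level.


Qv = pi*hr*phi*L^2 / (3*t_bt*365.25*86400)
Qv = pi*51.404*0.18632*1334.7^2 / (3*12.449*365.25*86400)
Qv = 0.045479 m^3/s


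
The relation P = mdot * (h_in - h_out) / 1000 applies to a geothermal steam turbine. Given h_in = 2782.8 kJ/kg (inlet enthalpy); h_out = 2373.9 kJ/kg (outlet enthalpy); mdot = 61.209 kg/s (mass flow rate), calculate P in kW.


P = mdot * (h_in - h_out) / 1000
P = 61.209 * (2782.8 - 2373.9) / 1000
P = 25.02836 MW
Convert: 25.02836 MW * 1000.0 = 25028 kW
P = 25028 kW


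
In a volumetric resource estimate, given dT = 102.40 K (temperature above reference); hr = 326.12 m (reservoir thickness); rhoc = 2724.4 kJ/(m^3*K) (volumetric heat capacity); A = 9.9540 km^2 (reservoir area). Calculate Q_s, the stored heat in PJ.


Step 1: Vr = A*1e6*hr = 9.954*1e6*326.12 = 3.246198e+09 m^3
Step 2: Q_s = Vr*rhoc*dT/1e12 = 3.246198e+09*2724.4*102.4/1e12 = 905.62 PJ
Q_s = 905.62 PJ


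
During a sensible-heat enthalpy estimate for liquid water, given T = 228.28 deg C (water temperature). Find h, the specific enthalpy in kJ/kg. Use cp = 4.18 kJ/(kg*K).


h = cp * T
h = 4.18 * 228.28
h = 954.21 kJ/kg


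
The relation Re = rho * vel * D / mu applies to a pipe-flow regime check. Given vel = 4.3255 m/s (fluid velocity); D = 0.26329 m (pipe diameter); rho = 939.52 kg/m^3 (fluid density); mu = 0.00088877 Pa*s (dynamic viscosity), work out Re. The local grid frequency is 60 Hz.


Re = rho * vel * D / mu
Re = 939.52 * 4.3255 * 0.26329 / 0.00088877
Re = 1.2039e+06


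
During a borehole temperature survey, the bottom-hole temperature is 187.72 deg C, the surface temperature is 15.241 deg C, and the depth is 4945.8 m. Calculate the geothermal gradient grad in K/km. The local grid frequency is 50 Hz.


grad = (T_d - T_surf) / d * 1000
grad = (187.72 - 15.241) / 4945.8 * 1000
grad = 34.87383 deg C/km
Convert: 34.87383 deg C/km * 1.0 = 34.874 K/km
grad = 34.874 K/km


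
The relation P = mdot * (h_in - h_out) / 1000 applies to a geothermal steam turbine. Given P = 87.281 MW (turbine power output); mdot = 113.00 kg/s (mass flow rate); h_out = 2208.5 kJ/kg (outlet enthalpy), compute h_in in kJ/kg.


h_in = h_out + P * 1000 / mdot
h_in = 2208.5 + 87.281 * 1000 / 113.00
h_in = 2980.9 kJ/kg


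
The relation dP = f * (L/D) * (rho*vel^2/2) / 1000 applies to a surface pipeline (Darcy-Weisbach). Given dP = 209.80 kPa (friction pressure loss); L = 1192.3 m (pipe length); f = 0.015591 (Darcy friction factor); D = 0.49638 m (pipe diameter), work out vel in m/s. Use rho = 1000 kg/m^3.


vel = sqrt(dP*1000*2*D / (f*L*rho))
vel = sqrt(209.80*1000*2*0.49638 / (0.015591*1192.3*1000))
vel = 3.3473 m/s


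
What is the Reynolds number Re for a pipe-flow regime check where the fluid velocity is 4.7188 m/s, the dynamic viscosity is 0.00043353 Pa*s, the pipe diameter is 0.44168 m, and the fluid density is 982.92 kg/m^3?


Re = rho * vel * D / mu
Re = 982.92 * 4.7188 * 0.44168 / 0.00043353
Re = 4.7254e+06


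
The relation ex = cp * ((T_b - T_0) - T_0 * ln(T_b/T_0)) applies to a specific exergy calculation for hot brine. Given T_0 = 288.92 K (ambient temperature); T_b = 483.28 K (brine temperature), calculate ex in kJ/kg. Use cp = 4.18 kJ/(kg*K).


ex = cp * ((T_b - T_0) - T_0 * ln(T_b/T_0))
ex = 4.18 * ((483.28 - 288.92) - 288.92 * ln(483.28/288.92))
ex = 191.14 kJ/kg


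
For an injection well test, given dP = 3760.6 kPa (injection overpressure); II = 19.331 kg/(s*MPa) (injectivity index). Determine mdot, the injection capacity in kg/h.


mdot = II * dP / 1000
mdot = 19.331 * 3760.6 / 1000
mdot = 72.69616 kg/s
Convert: 72.69616 kg/s * 3600.0 = 2.6171e+05 kg/h
mdot = 2.6171e+05 kg/h


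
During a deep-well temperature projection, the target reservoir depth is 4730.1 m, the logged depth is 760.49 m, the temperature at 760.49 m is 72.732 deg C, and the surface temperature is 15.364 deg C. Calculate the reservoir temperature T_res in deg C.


Step 1: grad = (T_d1 - T_surf)/d1 * 1000 = (72.732 - 15.364)/760.49 * 1000 = 75.43557 deg C/km
Step 2: T_res = T_surf + grad*d2/1000 = 15.364 + 75.43557*4730.1/1000 = 372.18 deg C
T_res = 372.18 deg C


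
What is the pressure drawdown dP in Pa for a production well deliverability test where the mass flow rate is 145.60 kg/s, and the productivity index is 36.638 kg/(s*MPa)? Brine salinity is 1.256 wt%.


dP = mdot * 1000 / PI
dP = 145.60 * 1000 / 36.638
dP = 3974.016 kPa
Convert: 3974.016 kPa * 1000.0 = 3.9740e+06 Pa
dP = 3.9740e+06 Pa


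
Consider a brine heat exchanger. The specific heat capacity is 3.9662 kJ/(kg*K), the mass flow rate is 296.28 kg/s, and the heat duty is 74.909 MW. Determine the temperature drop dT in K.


dT = Q * 1000 / (mdot * cp)
dT = 74.909 * 1000 / (296.28 * 3.9662)
dT = 63.747 K


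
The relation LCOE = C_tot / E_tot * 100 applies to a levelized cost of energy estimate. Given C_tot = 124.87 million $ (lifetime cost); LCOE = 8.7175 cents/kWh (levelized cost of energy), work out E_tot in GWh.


E_tot = C_tot / LCOE * 100
E_tot = 124.87 / 8.7175 * 100
E_tot = 1432.4 GWh


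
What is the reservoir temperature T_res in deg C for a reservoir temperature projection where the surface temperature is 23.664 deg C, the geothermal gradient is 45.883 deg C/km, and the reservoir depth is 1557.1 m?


T_res = T_surf + grad * d / 1000
T_res = 23.664 + 45.883 * 1557.1 / 1000
T_res = 95.108 deg C


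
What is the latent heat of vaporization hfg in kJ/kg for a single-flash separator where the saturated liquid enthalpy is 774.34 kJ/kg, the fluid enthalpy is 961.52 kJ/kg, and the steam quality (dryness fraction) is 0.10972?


hfg = (h - hf) / x
hfg = (961.52 - 774.34) / 0.10972
hfg = 1706.0 kJ/kg


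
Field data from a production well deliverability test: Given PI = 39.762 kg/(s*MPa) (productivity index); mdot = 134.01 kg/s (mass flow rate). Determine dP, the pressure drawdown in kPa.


dP = mdot * 1000 / PI
dP = 134.01 * 1000 / 39.762
dP = 3370.3 kPa


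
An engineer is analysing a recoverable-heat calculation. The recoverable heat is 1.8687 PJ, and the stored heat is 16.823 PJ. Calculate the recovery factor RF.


RF = Q_rec / Q_s
RF = 1.8687 / 16.823
RF = 0.11108


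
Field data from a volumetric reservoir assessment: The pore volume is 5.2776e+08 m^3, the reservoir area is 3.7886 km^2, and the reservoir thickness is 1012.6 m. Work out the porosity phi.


phi = Vp / (A * 1e6 * hr)
phi = 5.2776e+08 / (3.7886 * 1e6 * 1012.6)
phi = 0.13757


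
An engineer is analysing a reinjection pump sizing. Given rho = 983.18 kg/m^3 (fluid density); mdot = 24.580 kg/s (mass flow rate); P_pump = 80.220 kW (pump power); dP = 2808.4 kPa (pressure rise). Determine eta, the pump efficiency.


eta = mdot * dP / (rho * P_pump)
eta = 24.580 * 2808.4 / (983.18 * 80.220)
eta = 0.87524


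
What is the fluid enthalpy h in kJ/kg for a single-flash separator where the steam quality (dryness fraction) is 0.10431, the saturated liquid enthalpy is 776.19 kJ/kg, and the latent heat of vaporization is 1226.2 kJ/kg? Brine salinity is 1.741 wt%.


h = hf + x * hfg
h = 776.19 + 0.10431 * 1226.2
h = 904.09 kJ/kg


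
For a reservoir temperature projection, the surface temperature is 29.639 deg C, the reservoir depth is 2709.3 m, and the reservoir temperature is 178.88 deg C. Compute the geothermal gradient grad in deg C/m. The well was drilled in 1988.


grad = (T_res - T_surf) / d * 1000
grad = (178.88 - 29.639) / 2709.3 * 1000
grad = 55.08471 deg C/km
Convert: 55.08471 deg C/km * 0.001 = 0.055085 deg C/m
grad = 0.055085 deg C/m


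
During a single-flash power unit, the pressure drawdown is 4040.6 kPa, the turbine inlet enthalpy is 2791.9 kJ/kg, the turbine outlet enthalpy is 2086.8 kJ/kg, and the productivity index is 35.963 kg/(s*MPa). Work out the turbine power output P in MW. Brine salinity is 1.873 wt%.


Step 1: mdot = PI * dP / 1000 = 35.963 * 4040.6 / 1000 = 145.3121 kg/s
Step 2: P = mdot*(h_in - h_out)/1000 = 145.3121*(2791.9 - 2086.8)/1000 = 102.46 MW
P = 102.46 MW


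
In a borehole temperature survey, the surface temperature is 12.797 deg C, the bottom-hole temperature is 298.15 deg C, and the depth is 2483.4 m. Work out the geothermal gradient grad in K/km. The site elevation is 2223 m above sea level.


grad = (T_d - T_surf) / d * 1000
grad = (298.15 - 12.797) / 2483.4 * 1000
grad = 114.9042 deg C/km
Convert: 114.9042 deg C/km * 1.0 = 114.90 K/km
grad = 114.90 K/km


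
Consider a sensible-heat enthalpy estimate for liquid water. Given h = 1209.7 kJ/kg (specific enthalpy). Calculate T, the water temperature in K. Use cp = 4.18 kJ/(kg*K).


T = h / cp
T = 1209.7 / 4.18
T = 289.4019 deg C
Convert to K: 289.4019 + 273.15 = 562.55 K
T = 562.55 K


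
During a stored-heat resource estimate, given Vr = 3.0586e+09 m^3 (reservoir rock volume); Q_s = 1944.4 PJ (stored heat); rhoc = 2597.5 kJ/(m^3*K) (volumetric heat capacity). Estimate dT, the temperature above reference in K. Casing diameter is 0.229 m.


dT = Q_s * 1e12 / (Vr * rhoc)
dT = 1944.4 * 1e12 / (3.0586e+09 * 2597.5)
dT = 244.74 K


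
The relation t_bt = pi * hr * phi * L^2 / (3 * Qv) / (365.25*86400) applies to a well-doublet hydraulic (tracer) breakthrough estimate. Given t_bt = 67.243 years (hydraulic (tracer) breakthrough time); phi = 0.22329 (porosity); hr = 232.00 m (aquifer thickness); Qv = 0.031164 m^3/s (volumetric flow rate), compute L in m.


L = sqrt(t_bt*365.25*86400*3*Qv / (pi*hr*phi))
L = sqrt(67.243*365.25*86400*3*0.031164 / (pi*232.00*0.22329))
L = 1104.1 m


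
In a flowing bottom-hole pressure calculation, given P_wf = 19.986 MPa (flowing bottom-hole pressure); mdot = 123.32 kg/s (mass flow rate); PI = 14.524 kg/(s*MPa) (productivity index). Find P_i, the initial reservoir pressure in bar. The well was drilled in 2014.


P_i = P_wf + mdot / PI
P_i = 19.986 + 123.32 / 14.524
P_i = 28.47677 MPa
Convert: 28.47677 MPa * 10.0 = 284.77 bar
P_i = 284.77 bar


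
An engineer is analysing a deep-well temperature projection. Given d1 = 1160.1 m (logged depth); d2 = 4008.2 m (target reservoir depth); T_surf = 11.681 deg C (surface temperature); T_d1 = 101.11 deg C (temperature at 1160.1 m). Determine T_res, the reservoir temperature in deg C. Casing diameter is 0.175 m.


Step 1: grad = (T_d1 - T_surf)/d1 * 1000 = (101.11 - 11.681)/1160.1 * 1000 = 77.08732 deg C/km
Step 2: T_res = T_surf + grad*d2/1000 = 11.681 + 77.08732*4008.2/1000 = 320.66 deg C
T_res = 320.66 deg C


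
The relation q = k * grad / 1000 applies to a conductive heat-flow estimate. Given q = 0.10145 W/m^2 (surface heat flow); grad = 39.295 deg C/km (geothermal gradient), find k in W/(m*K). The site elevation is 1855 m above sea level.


k = q * 1000 / grad
k = 0.10145 * 1000 / 39.295
k = 2.5818 W/(m*K)


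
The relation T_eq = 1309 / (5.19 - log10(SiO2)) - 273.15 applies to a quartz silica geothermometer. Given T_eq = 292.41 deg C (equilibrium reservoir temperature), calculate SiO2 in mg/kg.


SiO2 = 10^(5.19 - 1309/(T_eq + 273.15))
SiO2 = 10^(5.19 - 1309/(292.41 + 273.15))
SiO2 = 750.72 mg/kg


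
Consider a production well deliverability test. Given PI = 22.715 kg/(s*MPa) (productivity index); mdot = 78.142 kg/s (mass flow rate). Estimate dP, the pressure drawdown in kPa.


dP = mdot * 1000 / PI
dP = 78.142 * 1000 / 22.715
dP = 3440.1 kPa


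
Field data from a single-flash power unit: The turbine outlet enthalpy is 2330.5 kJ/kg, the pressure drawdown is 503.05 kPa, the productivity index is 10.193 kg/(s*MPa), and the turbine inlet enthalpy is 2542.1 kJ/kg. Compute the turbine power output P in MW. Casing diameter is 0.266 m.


Step 1: mdot = PI * dP / 1000 = 10.193 * 503.05 / 1000 = 5.127589 kg/s
Step 2: P = mdot*(h_in - h_out)/1000 = 5.127589*(2542.1 - 2330.5)/1000 = 1.0850 MW
P = 1.0850 MW


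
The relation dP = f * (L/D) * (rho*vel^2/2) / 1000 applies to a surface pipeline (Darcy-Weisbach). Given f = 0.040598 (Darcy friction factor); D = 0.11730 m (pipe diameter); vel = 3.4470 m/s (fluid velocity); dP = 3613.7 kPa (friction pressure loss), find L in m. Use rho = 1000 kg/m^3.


L = dP*1000*D / (f*rho*vel^2/2)
L = 3613.7*1000*0.11730 / (0.040598*1000*3.4470^2/2)
L = 1757.5 m


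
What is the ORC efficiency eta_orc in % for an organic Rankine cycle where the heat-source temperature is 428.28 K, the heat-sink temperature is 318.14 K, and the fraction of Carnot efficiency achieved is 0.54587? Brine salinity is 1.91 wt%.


eta_orc = (1 - Tc/Th) * f * 100
eta_orc = (1 - 318.14/428.28) * 0.54587 * 100
eta_orc = 14.038 %


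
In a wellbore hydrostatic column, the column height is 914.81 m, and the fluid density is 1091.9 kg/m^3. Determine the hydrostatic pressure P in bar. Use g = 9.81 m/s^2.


P = rho * g * h / 1e6
P = 1091.9 * 9.81 * 914.81 / 1e6
P = 9.799023 MPa
Convert: 9.799023 MPa * 10.0 = 97.990 bar
P = 97.990 bar


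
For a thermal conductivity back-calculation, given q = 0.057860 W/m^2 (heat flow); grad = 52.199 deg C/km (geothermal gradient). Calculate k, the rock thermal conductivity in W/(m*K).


k = q / (grad / 1000)
k = 0.057860 / (52.199 / 1000)
k = 1.1085 W/(m*K)


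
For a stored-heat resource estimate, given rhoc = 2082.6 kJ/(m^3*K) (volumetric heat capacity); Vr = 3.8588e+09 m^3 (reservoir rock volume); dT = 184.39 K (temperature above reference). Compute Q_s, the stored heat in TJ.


Q_s = Vr * rhoc * dT / 1e12
Q_s = 3.8588e+09 * 2082.6 * 184.39 / 1e12
Q_s = 1481.820 PJ
Convert: 1481.820 PJ * 1000.0 = 1.4818e+06 TJ
Q_s = 1.4818e+06 TJ


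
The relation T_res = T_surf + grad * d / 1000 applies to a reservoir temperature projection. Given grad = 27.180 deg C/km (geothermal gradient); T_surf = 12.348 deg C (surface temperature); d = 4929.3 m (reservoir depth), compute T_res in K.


T_res = T_surf + grad * d / 1000
T_res = 12.348 + 27.180 * 4929.3 / 1000
T_res = 146.3264 deg C
Convert to K: 146.3264 + 273.15 = 419.48 K
T_res = 419.48 K


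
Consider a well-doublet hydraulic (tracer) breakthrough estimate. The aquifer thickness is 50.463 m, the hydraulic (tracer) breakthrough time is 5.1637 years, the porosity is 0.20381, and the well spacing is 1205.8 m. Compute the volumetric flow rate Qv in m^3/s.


Qv = pi*hr*phi*L^2 / (3*t_bt*365.25*86400)
Qv = pi*50.463*0.20381*1205.8^2 / (3*5.1637*365.25*86400)
Qv = 0.096098 m^3/s


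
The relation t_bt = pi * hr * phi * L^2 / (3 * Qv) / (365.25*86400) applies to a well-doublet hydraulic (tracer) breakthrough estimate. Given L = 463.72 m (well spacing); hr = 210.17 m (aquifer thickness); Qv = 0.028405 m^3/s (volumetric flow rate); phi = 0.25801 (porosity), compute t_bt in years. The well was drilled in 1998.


t_bt = pi * hr * phi * L^2 / (3 * Qv) / (365.25*86400)
t_bt = pi * 210.17 * 0.25801 * 463.72^2 / (3 * 0.028405) / (365.25*86400)
t_bt = 13.622 years


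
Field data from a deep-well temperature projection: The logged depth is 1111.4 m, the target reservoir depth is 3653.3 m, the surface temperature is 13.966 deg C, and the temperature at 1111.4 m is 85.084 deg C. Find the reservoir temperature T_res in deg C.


Step 1: grad = (T_d1 - T_surf)/d1 * 1000 = (85.084 - 13.966)/1111.4 * 1000 = 63.98956 deg C/km
Step 2: T_res = T_surf + grad*d2/1000 = 13.966 + 63.98956*3653.3/1000 = 247.74 deg C
T_res = 247.74 deg C


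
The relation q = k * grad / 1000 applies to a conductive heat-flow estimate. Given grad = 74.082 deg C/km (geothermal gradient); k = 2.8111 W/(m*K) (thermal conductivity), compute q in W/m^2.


q = k * grad / 1000
q = 2.8111 * 74.082 / 1000
q = 0.20825 W/m^2


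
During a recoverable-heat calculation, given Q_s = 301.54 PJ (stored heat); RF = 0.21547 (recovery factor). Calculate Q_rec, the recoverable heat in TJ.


Q_rec = Q_s * RF
Q_rec = 301.54 * 0.21547
Q_rec = 64.97282 PJ
Convert: 64.97282 PJ * 1000.0 = 64973 TJ
Q_rec = 64973 TJ


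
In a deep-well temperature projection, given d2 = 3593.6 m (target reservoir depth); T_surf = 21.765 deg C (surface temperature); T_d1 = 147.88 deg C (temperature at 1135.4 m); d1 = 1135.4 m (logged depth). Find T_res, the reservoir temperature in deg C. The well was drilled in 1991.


Step 1: grad = (T_d1 - T_surf)/d1 * 1000 = (147.88 - 21.765)/1135.4 * 1000 = 111.0754 deg C/km
Step 2: T_res = T_surf + grad*d2/1000 = 21.765 + 111.0754*3593.6/1000 = 420.93 deg C
T_res = 420.93 deg C


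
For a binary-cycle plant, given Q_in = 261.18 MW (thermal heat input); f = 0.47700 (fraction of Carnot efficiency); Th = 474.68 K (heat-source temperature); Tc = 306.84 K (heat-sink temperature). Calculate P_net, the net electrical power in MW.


Step 1: eta = (1 - Tc/Th)*f = (1 - 306.84/474.68)*0.477 = 0.1686603
Step 2: P_net = eta * Q_in = 0.1686603 * 261.18 = 44.051 MW
P_net = 44.051 MW


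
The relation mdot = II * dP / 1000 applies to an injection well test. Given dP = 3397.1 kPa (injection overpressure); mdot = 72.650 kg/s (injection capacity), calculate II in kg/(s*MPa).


II = mdot * 1000 / dP
II = 72.650 * 1000 / 3397.1
II = 21.386 kg/(s*MPa)


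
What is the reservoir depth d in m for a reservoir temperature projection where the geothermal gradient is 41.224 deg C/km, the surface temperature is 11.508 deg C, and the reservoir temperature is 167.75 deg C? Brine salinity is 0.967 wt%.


d = (T_res - T_surf) / grad * 1000
d = (167.75 - 11.508) / 41.224 * 1000
d = 3790.1 m


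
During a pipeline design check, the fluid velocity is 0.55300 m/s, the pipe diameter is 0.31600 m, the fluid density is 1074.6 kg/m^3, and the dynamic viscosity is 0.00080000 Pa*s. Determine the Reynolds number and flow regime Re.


Step 1: Re = rho*vel*D/mu = 1074.6*0.553*0.316/0.0008 = 2.3473e+05
Step 2: Re = 2.3473e+05 > 4000, so flow is turbulent.
Re = 2.3473e+05 (turbulent)


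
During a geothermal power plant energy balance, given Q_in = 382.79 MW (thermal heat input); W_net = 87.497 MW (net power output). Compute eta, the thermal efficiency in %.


eta = W_net / Q_in * 100
eta = 87.497 / 382.79 * 100
eta = 22.858 %


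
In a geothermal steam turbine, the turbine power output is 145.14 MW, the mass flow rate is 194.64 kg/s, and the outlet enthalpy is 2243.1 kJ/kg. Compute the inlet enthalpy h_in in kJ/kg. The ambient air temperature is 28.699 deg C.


h_in = h_out + P * 1000 / mdot
h_in = 2243.1 + 145.14 * 1000 / 194.64
h_in = 2988.8 kJ/kg


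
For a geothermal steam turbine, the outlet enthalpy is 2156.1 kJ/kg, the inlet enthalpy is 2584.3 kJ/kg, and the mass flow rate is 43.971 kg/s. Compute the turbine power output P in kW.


P = mdot * (h_in - h_out) / 1000
P = 43.971 * (2584.3 - 2156.1) / 1000
P = 18.82838 MW
Convert: 18.82838 MW * 1000.0 = 18828 kW
P = 18828 kW


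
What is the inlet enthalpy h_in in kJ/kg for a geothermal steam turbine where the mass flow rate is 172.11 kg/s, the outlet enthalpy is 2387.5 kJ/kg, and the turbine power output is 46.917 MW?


h_in = h_out + P * 1000 / mdot
h_in = 2387.5 + 46.917 * 1000 / 172.11
h_in = 2660.1 kJ/kg


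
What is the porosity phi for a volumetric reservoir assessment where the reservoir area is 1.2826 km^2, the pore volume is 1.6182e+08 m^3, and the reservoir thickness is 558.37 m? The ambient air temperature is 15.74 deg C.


phi = Vp / (A * 1e6 * hr)
phi = 1.6182e+08 / (1.2826 * 1e6 * 558.37)
phi = 0.22595


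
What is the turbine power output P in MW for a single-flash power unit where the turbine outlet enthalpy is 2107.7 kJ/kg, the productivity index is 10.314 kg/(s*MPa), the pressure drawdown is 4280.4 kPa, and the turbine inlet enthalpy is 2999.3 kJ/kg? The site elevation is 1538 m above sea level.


Step 1: mdot = PI * dP / 1000 = 10.314 * 4280.4 / 1000 = 44.14805 kg/s
Step 2: P = mdot*(h_in - h_out)/1000 = 44.14805*(2999.3 - 2107.7)/1000 = 39.362 MW
P = 39.362 MW


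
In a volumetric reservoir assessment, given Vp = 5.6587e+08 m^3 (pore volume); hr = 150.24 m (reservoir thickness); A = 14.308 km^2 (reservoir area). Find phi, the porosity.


phi = Vp / (A * 1e6 * hr)
phi = 5.6587e+08 / (14.308 * 1e6 * 150.24)
phi = 0.26324


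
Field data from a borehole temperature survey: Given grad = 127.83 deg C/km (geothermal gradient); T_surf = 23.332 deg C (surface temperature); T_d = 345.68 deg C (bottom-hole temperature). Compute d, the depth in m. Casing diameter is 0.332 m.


d = (T_d - T_surf) / grad * 1000
d = (345.68 - 23.332) / 127.83 * 1000
d = 2521.7 m


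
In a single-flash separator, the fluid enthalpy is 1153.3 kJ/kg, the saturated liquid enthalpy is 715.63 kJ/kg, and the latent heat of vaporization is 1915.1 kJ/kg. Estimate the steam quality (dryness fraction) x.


x = (h - hf) / hfg
x = (1153.3 - 715.63) / 1915.1
x = 0.22854


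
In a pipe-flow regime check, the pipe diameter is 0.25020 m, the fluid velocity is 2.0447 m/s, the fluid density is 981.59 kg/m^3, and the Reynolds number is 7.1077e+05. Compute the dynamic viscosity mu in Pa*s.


mu = rho * vel * D / Re
mu = 981.59 * 2.0447 * 0.25020 / 7.1077e+05
mu = 0.00070651 Pa*s


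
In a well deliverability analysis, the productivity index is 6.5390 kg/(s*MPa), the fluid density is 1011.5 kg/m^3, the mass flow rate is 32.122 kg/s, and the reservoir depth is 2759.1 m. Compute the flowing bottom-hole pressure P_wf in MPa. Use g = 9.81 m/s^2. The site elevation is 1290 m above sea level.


Step 1: P_i = rho*g*h/1e6 = 1011.5*9.81*2759.1/1e6 = 27.37804 MPa
Step 2: P_wf = P_i - mdot/PI = 27.37804 - 32.122/6.539 = 22.466 MPa
P_wf = 22.466 MPa


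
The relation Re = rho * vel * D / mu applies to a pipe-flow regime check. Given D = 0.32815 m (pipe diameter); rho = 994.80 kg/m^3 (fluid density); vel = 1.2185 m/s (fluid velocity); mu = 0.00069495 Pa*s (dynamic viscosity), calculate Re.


Re = rho * vel * D / mu
Re = 994.80 * 1.2185 * 0.32815 / 0.00069495
Re = 5.7237e+05


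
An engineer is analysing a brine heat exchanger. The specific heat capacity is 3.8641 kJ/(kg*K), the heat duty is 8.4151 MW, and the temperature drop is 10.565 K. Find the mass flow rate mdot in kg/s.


mdot = Q * 1000 / (cp * dT)
mdot = 8.4151 * 1000 / (3.8641 * 10.565)
mdot = 206.13 kg/s


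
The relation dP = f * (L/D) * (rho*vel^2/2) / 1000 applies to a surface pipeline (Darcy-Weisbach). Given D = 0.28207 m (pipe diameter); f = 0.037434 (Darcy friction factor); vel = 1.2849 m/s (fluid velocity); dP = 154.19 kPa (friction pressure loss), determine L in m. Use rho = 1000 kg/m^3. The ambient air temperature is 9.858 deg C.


L = dP*1000*D / (f*rho*vel^2/2)
L = 154.19*1000*0.28207 / (0.037434*1000*1.2849^2/2)
L = 1407.5 m


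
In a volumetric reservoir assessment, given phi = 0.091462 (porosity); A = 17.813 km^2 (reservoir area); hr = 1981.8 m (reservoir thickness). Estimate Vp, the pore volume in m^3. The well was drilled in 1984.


Vp = A * 1e6 * hr * phi
Vp = 17.813 * 1e6 * 1981.8 * 0.091462
Vp = 3.2288e+09 m^3


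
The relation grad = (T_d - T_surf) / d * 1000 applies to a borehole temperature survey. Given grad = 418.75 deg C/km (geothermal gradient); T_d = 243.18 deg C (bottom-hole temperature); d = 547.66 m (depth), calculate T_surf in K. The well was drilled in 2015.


T_surf = T_d - grad * d / 1000
T_surf = 243.18 - 418.75 * 547.66 / 1000
T_surf = 13.84737 deg C
Convert to K: 13.84737 + 273.15 = 287.00 K
T_surf = 287.00 K


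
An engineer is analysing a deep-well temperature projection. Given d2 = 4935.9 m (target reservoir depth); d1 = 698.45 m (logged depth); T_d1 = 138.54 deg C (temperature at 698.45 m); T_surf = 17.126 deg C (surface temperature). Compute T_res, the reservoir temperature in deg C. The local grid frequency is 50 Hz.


Step 1: grad = (T_d1 - T_surf)/d1 * 1000 = (138.54 - 17.126)/698.45 * 1000 = 173.8335 deg C/km
Step 2: T_res = T_surf + grad*d2/1000 = 17.126 + 173.8335*4935.9/1000 = 875.15 deg C
T_res = 875.15 deg C


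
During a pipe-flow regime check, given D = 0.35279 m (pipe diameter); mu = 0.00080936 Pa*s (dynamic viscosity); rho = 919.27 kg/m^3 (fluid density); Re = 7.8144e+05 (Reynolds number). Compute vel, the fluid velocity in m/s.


vel = Re * mu / (rho * D)
vel = 7.8144e+05 * 0.00080936 / (919.27 * 0.35279)
vel = 1.9502 m/s


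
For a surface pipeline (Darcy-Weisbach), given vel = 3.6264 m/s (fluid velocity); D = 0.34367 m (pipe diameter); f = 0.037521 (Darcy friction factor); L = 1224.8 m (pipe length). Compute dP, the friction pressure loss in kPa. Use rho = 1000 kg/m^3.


dP = f * (L/D) * (rho*vel^2/2) / 1000
dP = 0.037521 * (1224.8/0.34367) * (1000*3.6264^2/2) / 1000
dP = 879.26 kPa


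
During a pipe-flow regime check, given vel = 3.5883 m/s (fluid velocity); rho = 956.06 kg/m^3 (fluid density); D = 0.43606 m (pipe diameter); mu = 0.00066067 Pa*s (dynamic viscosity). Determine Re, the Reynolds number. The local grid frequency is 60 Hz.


Re = rho * vel * D / mu
Re = 956.06 * 3.5883 * 0.43606 / 0.00066067
Re = 2.2643e+06


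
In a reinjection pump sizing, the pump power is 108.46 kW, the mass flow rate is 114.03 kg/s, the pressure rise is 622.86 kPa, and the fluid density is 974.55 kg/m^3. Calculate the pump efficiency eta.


eta = mdot * dP / (rho * P_pump)
eta = 114.03 * 622.86 / (974.55 * 108.46)
eta = 0.67195


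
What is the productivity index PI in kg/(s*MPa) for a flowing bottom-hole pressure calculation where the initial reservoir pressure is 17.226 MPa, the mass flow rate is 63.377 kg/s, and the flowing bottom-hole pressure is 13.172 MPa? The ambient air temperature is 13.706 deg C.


PI = mdot / (P_i - P_wf)
PI = 63.377 / (17.226 - 13.172)
PI = 15.633 kg/(s*MPa)


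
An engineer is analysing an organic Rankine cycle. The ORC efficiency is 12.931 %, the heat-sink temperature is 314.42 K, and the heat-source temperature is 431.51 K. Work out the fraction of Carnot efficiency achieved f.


f = (eta_orc/100) / (1 - Tc/Th)
f = (12.931/100) / (1 - 314.42/431.51)
f = 0.47654


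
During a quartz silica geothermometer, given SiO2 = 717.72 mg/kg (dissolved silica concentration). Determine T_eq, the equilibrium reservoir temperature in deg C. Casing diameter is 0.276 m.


T_eq = 1309 / (5.19 - log10(SiO2)) - 273.15
T_eq = 1309 / (5.19 - log10(717.72)) - 273.15
T_eq = 287.68 deg C


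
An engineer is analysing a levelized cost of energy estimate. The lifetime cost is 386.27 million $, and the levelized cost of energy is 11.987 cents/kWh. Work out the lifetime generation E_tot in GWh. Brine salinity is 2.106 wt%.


E_tot = C_tot / LCOE * 100
E_tot = 386.27 / 11.987 * 100
E_tot = 3222.4 GWh


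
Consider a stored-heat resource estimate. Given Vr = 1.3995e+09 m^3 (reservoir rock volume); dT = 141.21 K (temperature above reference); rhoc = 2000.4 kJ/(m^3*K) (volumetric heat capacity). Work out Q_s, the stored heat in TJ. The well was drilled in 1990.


Q_s = Vr * rhoc * dT / 1e12
Q_s = 1.3995e+09 * 2000.4 * 141.21 / 1e12
Q_s = 395.3258 PJ
Convert: 395.3258 PJ * 1000.0 = 3.9533e+05 TJ
Q_s = 3.9533e+05 TJ


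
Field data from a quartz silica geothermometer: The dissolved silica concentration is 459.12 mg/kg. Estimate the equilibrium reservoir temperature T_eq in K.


T_eq = 1309 / (5.19 - log10(SiO2)) - 273.15
T_eq = 1309 / (5.19 - log10(459.12)) - 273.15
T_eq = 244.6355 deg C
Convert to K: 244.6355 + 273.15 = 517.79 K
T_eq = 517.79 K


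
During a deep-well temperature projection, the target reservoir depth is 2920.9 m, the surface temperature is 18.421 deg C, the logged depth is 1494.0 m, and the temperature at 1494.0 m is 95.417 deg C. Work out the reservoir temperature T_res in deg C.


Step 1: grad = (T_d1 - T_surf)/d1 * 1000 = (95.417 - 18.421)/1494.0 * 1000 = 51.53681 deg C/km
Step 2: T_res = T_surf + grad*d2/1000 = 18.421 + 51.53681*2920.9/1000 = 168.95 deg C
T_res = 168.95 deg C


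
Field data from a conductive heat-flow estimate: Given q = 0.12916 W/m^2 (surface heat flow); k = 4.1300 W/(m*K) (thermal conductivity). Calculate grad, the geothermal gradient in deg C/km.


grad = q * 1000 / k
grad = 0.12916 * 1000 / 4.1300
grad = 31.274 deg C/km


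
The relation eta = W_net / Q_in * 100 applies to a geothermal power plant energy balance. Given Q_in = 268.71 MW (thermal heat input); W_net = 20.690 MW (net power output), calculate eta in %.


eta = W_net / Q_in * 100
eta = 20.690 / 268.71 * 100
eta = 7.6998 %
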